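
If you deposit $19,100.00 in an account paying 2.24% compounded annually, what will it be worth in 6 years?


Formula: FV = P * (1 + r)^n
Substituting: FV = $19,100.00 * (1 + 0.0224)^6
Growth factor: (1.0224)^6 = 1.142155
FV = $19,100.00 * 1.142155 = $21,815.16

$21,815.16


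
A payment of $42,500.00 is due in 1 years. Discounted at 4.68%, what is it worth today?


Formula: PV = FV / (1 + r)^n
Substituting: PV = $42,500.00 / (1 + 0.0468)^1
Discount factor: (1.0468)^1 = 1.0468
PV = $42,500.00 / 1.0468 = $40,599.92

$40,599.92


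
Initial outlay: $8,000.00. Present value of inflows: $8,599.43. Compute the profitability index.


Formula: PI = PV(cash flows) / initial investment
Substituting: PI = $8,599.43 / $8,000.00
PI = 1.0749

1.0749


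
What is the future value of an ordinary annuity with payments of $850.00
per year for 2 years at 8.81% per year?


Formula: FV = PMT * ((1+r)^n - 1) / r
Growth factor: (1 + 0.0881)^2 = 1.183962
Numerator: 1.183962 - 1 = 0.183962
FV = $850.00 * 0.183962 / 0.0881 = $1,774.89

$1,774.89


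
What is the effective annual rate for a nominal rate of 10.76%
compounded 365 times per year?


Formula: EAR = (1 + r/m)^m - 1
Period rate: r/m = 0.1076 / 365 = 0.000295
Compounding: (1 + 0.000295)^365 = 1.113585
EAR = 1.113585 - 1 = 0.113585

0.113585


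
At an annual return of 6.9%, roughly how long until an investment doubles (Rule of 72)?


Formula: Years ≈ 72 / r
Substituting: Years ≈ 72 / 6.9
Years ≈ 10.4

10.4 years


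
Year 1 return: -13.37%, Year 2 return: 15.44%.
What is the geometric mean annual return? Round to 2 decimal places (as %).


Formula: Geometric mean = ((1+r1)*(1+r2))^(1/2) - 1
Product: (1 + -0.1337) * (1 + 0.1544) = 0.8663 * 1.1544 = 1.000057
Square root: 1.000057^0.5 = 1.000028
Geometric mean = 1.000028 - 1 = 2.8e-05
As percentage: 0.00%

0.00%


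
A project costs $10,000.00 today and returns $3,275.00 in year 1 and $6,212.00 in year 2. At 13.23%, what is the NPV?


Formula: NPV = C0 + C1/(1+r) + C2/(1+r)^2
Discount C1: $3,275.00 / (1 + 0.1323) = $2,892.34
Discount C2: $6,212.00 / (1 + 0.1323)^2 = $4,845.16
NPV = -$10,000.00 + $2,892.34 + $4,845.16 = -$2,262.49

-$2,262.49


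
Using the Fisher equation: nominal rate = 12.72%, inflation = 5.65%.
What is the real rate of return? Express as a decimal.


Formula: (1 + r_real) = (1 + r_nom) / (1 + inflation)
Substituting: (1 + r_real) = 1.1272 / 1.0565
(1 + r_real) = 1.066919
r_real = 1.066919 - 1 = 0.066919

0.066919


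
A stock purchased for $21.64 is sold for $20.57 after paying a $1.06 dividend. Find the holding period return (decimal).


Formula: HPR = (P1 - P0 + D) / P0
Gain: $20.57 - $21.64 + $1.06 = -$0.01
HPR = -$0.01 / $21.64 = -0.0005

-0.0005


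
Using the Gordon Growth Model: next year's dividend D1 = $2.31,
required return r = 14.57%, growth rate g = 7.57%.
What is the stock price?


Formula: P = D1 / (r - g)
Spread: r - g = 0.1457 - 0.0757 = 0.07
Substituting: P = $2.31 / 0.07
P = $33.00

$33.00


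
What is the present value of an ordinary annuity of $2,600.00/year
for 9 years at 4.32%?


Formula: PV = PMT * (1 - (1+r)^(-n)) / r
Discount factor: (1 + 0.0432)^(-9) = 0.683426
Bracket: 1 - 0.683426 = 0.316574
PV = $2,600.00 * 0.316574 / 0.0432 = $19,053.04

$19,053.04


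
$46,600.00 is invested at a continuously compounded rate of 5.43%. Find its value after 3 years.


Formula: FV = P * e^(r*t)
Exponent: r*t = 0.0543 * 3 = 0.1629
e^(0.1629) = 1.176919
FV = $46,600.00 * 1.176919 = $54,844.43

$54,844.43


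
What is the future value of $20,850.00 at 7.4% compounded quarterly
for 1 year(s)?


Formula: FV = P * (1 + r/m)^(m*t)
Period rate: r/m = 0.074 / 4 = 0.0185
Total periods: m*t = 4 * 1 = 4
Growth factor: (1 + 0.0185)^4 = 1.076079
FV = $20,850.00 * 1.076079 = $22,436.25

$22,436.25


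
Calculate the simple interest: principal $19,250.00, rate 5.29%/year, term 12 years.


Formula: I = P * r * t
Substituting: I = $19,250.00 * 0.0529 * 12
Step: I = $19,250.00 * 0.6348
I = $12,219.90

$12,219.90


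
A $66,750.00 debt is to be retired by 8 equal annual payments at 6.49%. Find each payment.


Formula: PMT = PV * r / (1 - (1+r)^(-n))
Denominator: 1 - (1 + 0.0649)^(-8) = 0.395315
Numerator: $66,750.00 * 0.0649 = 4332.075
PMT = 4332.075 / 0.395315 = $10,958.55

$10,958.55


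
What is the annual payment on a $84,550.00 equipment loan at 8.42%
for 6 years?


Formula: PMT = PV * r / (1 - (1+r)^(-n))
Denominator: 1 - (1 + 0.0842)^(-6) = 0.384336
Numerator: $84,550.00 * 0.0842 = 7119.11
PMT = 7119.11 / 0.384336 = $18,523.13

$18,523.13


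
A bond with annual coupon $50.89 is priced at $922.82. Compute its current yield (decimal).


Formula: Current yield = annual coupon / price
Substituting: CY = $50.89 / $922.82
CY = 0.055146

0.055146


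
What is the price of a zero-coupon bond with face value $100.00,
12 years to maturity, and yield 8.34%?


Formula: Price = FV / (1 + r)^n
Substituting: Price = $100.00 / (1 + 0.0834)^12
Discount factor: (1.0834)^12 = 2.614966
Price = $100.00 / 2.614966 = $38.24

$38.24


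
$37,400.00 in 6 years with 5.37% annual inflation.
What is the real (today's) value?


Formula: Real value = nominal / (1 + inflation)^years
Price level: (1 + 0.0537)^6 = 1.36868
Real value = $37,400.00 / 1.36868 = $27,325.60

$27,325.60


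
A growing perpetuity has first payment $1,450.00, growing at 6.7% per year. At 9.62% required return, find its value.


Formula: PV = C / (r - g)
Spread: r - g = 0.0962 - 0.067 = 0.0292
Substituting: PV = $1,450.00 / 0.0292
PV = $49,657.53

$49,657.53


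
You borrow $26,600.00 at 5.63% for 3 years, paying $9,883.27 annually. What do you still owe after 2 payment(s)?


Formula: Balance = PV*(1+r)^k - PMT*((1+r)^k - 1)/r
Growth: (1 + 0.0563)^2 = 1.11577
Accumulated factor: ((1+r)^k - 1)/r = 2.0563
Balance = $26,600.00 * 1.11577 - $9,883.27 * 2.0563
Balance = $9,356.51

$9,356.51


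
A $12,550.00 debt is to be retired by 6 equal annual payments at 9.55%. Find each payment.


Formula: PMT = PV * r / (1 - (1+r)^(-n))
Denominator: 1 - (1 + 0.0955)^(-6) = 0.42147
Numerator: $12,550.00 * 0.0955 = 1198.525
PMT = 1198.525 / 0.42147 = $2,843.68

$2,843.68


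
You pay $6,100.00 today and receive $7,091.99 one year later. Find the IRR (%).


Formula: IRR = C1/C0 - 1
Substituting: IRR = $7,091.99 / $6,100.00 - 1
Ratio: 1.162621 - 1 = 0.162621
IRR = 16.2621%

16.2621%


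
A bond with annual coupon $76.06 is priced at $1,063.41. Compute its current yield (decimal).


Formula: Current yield = annual coupon / price
Substituting: CY = $76.06 / $1,063.41
CY = 0.071525

0.071525


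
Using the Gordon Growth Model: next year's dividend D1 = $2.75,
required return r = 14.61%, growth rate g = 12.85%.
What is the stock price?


Formula: P = D1 / (r - g)
Spread: r - g = 0.1461 - 0.1285 = 0.0176
Substituting: P = $2.75 / 0.0176
P = $156.25

$156.25


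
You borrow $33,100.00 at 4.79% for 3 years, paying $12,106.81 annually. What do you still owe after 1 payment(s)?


Formula: Balance = PV*(1+r)^k - PMT*((1+r)^k - 1)/r
Growth: (1 + 0.0479)^1 = 1.0479
Accumulated factor: ((1+r)^k - 1)/r = 1.0
Balance = $33,100.00 * 1.0479 - $12,106.81 * 1.0
Balance = $22,578.68

$22,578.68


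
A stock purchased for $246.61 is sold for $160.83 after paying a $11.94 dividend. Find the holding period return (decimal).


Formula: HPR = (P1 - P0 + D) / P0
Gain: $160.83 - $246.61 + $11.94 = -$73.84
HPR = -$73.84 / $246.61 = -0.2994

-0.2994


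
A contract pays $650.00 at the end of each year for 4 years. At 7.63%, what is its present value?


Formula: PV = PMT * (1 - (1+r)^(-n)) / r
Discount factor: (1 + 0.0763)^(-4) = 0.745189
Bracket: 1 - 0.745189 = 0.254811
PV = $650.00 * 0.254811 / 0.0763 = $2,170.73

$2,170.73


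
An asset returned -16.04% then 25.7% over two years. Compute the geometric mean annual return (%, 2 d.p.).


Formula: Geometric mean = ((1+r1)*(1+r2))^(1/2) - 1
Product: (1 + -0.1604) * (1 + 0.257) = 0.8396 * 1.257 = 1.055377
Square root: 1.055377^0.5 = 1.027316
Geometric mean = 1.027316 - 1 = 0.027316
As percentage: 2.73%

2.73%


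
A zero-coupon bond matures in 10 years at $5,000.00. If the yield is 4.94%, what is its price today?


Formula: Price = FV / (1 + r)^n
Substituting: Price = $5,000.00 / (1 + 0.0494)^10
Discount factor: (1.0494)^10 = 1.619611
Price = $5,000.00 / 1.619611 = $3,087.16

$3,087.16


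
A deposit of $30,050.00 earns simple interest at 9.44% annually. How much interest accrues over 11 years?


Formula: I = P * r * t
Substituting: I = $30,050.00 * 0.0944 * 11
Step: I = $30,050.00 * 1.0384
I = $31,203.92

$31,203.92


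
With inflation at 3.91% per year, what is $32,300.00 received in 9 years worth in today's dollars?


Formula: Real value = nominal / (1 + inflation)^years
Price level: (1 + 0.0391)^9 = 1.412265
Real value = $32,300.00 / 1.412265 = $22,871.07

$22,871.07


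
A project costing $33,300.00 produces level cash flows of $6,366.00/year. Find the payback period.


Formula: Payback = investment / annual cash flow
Substituting: Payback = $33,300.00 / $6,366.00
Payback = 5.2309 years

5.2309 years


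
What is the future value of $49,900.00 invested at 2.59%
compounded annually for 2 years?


Formula: FV = P * (1 + r)^n
Substituting: FV = $49,900.00 * (1 + 0.0259)^2
Growth factor: (1.0259)^2 = 1.052471
FV = $49,900.00 * 1.052471 = $52,518.29

$52,518.29


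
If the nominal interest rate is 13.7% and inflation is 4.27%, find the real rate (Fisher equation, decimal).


Formula: (1 + r_real) = (1 + r_nom) / (1 + inflation)
Substituting: (1 + r_real) = 1.137 / 1.0427
(1 + r_real) = 1.090438
r_real = 1.090438 - 1 = 0.090438

0.090438


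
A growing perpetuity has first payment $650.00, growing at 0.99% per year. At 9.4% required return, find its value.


Formula: PV = C / (r - g)
Spread: r - g = 0.094 - 0.0099 = 0.0841
Substituting: PV = $650.00 / 0.0841
PV = $7,728.89

$7,728.89


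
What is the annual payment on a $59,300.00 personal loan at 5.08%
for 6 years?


Formula: PMT = PV * r / (1 - (1+r)^(-n))
Denominator: 1 - (1 + 0.0508)^(-6) = 0.257187
Numerator: $59,300.00 * 0.0508 = 3012.44
PMT = 3012.44 / 0.257187 = $11,713.04

$11,713.04


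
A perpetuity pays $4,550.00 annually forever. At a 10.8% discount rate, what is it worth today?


Formula: PV = C / r
Substituting: PV = $4,550.00 / 0.108
PV = $42,129.63

$42,129.63


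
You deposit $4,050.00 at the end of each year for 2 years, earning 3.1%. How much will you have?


Formula: FV = PMT * ((1+r)^n - 1) / r
Growth factor: (1 + 0.031)^2 = 1.062961
Numerator: 1.062961 - 1 = 0.062961
FV = $4,050.00 * 0.062961 / 0.031 = $8,225.55

$8,225.55


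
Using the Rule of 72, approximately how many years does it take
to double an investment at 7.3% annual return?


Formula: Years ≈ 72 / r
Substituting: Years ≈ 72 / 7.3
Years ≈ 9.9

9.9 years


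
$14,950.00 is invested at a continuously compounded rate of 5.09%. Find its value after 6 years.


Formula: FV = P * e^(r*t)
Exponent: r*t = 0.0509 * 6 = 0.3054
e^(0.3054) = 1.357168
FV = $14,950.00 * 1.357168 = $20,289.66

$20,289.66


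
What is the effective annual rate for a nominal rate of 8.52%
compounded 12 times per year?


Formula: EAR = (1 + r/m)^m - 1
Period rate: r/m = 0.0852 / 12 = 0.0071
Compounding: (1 + 0.0071)^12 = 1.088607
EAR = 1.088607 - 1 = 0.088607

0.088607


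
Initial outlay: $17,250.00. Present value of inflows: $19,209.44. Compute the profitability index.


Formula: PI = PV(cash flows) / initial investment
Substituting: PI = $19,209.44 / $17,250.00
PI = 1.1136

1.1136


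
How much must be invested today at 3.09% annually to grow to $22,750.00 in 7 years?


Formula: PV = FV / (1 + r)^n
Substituting: PV = $22,750.00 / (1 + 0.0309)^7
Discount factor: (1.0309)^7 = 1.237416
PV = $22,750.00 / 1.237416 = $18,385.08

$18,385.08


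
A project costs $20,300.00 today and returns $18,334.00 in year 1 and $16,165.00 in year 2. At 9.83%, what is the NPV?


Formula: NPV = C0 + C1/(1+r) + C2/(1+r)^2
Discount C1: $18,334.00 / (1 + 0.0983) = $16,693.07
Discount C2: $16,165.00 / (1 + 0.0983)^2 = $13,400.89
NPV = -$20,300.00 + $16,693.07 + $13,400.89 = $9,793.96

$9,793.96


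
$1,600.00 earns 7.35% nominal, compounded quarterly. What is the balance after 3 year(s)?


Formula: FV = P * (1 + r/m)^(m*t)
Period rate: r/m = 0.0735 / 4 = 0.018375
Total periods: m*t = 4 * 3 = 12
Growth factor: (1 + 0.018375)^12 = 1.244207
FV = $1,600.00 * 1.244207 = $1,990.73

$1,990.73


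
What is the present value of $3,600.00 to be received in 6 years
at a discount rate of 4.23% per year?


Formula: PV = FV / (1 + r)^n
Substituting: PV = $3,600.00 / (1 + 0.0423)^6
Discount factor: (1.0423)^6 = 1.282202
PV = $3,600.00 / 1.282202 = $2,807.67

$2,807.67


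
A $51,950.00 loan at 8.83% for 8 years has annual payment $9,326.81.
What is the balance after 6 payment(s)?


Formula: Balance = PV*(1+r)^k - PMT*((1+r)^k - 1)/r
Growth: (1 + 0.0883)^6 = 1.661467
Accumulated factor: ((1+r)^k - 1)/r = 7.491135
Balance = $51,950.00 * 1.661467 - $9,326.81 * 7.491135
Balance = $16,444.83

$16,444.83


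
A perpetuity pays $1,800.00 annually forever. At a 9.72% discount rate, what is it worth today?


Formula: PV = C / r
Substituting: PV = $1,800.00 / 0.0972
PV = $18,518.52

$18,518.52


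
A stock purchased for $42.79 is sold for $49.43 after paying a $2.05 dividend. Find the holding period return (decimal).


Formula: HPR = (P1 - P0 + D) / P0
Gain: $49.43 - $42.79 + $2.05 = $8.69
HPR = $8.69 / $42.79 = 0.2031

0.2031


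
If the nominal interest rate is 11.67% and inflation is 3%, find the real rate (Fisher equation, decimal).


Formula: (1 + r_real) = (1 + r_nom) / (1 + inflation)
Substituting: (1 + r_real) = 1.1167 / 1.03
(1 + r_real) = 1.084175
r_real = 1.084175 - 1 = 0.084175

0.084175


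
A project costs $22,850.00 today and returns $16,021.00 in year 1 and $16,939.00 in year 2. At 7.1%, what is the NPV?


Formula: NPV = C0 + C1/(1+r) + C2/(1+r)^2
Discount C1: $16,021.00 / (1 + 0.071) = $14,958.92
Discount C2: $16,939.00 / (1 + 0.071)^2 = $14,767.56
NPV = -$22,850.00 + $14,958.92 + $14,767.56 = $6,876.48

$6,876.48


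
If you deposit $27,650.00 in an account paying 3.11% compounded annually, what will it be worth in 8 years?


Formula: FV = P * (1 + r)^n
Substituting: FV = $27,650.00 * (1 + 0.0311)^8
Growth factor: (1.0311)^8 = 1.277634
FV = $27,650.00 * 1.277634 = $35,326.57

$35,326.57


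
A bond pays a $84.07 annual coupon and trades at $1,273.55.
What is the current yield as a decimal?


Formula: Current yield = annual coupon / price
Substituting: CY = $84.07 / $1,273.55
CY = 0.066012

0.066012


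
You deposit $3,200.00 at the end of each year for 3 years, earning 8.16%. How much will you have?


Formula: FV = PMT * ((1+r)^n - 1) / r
Growth factor: (1 + 0.0816)^3 = 1.265319
Numerator: 1.265319 - 1 = 0.265319
FV = $3,200.00 * 0.265319 / 0.0816 = $10,404.67

$10,404.67


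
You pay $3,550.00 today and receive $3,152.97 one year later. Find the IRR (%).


Formula: IRR = C1/C0 - 1
Substituting: IRR = $3,152.97 / $3,550.00 - 1
Ratio: 0.888161 - 1 = -0.111839
IRR = -11.1839%

-11.1839%


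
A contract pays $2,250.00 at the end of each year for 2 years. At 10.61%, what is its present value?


Formula: PV = PMT * (1 - (1+r)^(-n)) / r
Discount factor: (1 + 0.1061)^(-2) = 0.817356
Bracket: 1 - 0.817356 = 0.182644
PV = $2,250.00 * 0.182644 / 0.1061 = $3,873.22

$3,873.22


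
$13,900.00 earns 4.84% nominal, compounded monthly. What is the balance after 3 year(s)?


Formula: FV = P * (1 + r/m)^(m*t)
Period rate: r/m = 0.0484 / 12 = 0.004033
Total periods: m*t = 12 * 3 = 36
Growth factor: (1 + 0.004033)^36 = 1.155933
FV = $13,900.00 * 1.155933 = $16,067.47

$16,067.47


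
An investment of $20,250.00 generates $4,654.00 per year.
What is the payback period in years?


Formula: Payback = investment / annual cash flow
Substituting: Payback = $20,250.00 / $4,654.00
Payback = 4.3511 years

4.3511 years


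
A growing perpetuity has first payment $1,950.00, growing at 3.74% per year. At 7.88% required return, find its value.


Formula: PV = C / (r - g)
Spread: r - g = 0.0788 - 0.0374 = 0.0414
Substituting: PV = $1,950.00 / 0.0414
PV = $47,101.45

$47,101.45


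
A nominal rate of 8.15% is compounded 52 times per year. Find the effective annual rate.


Formula: EAR = (1 + r/m)^m - 1
Period rate: r/m = 0.0815 / 52 = 0.001567
Compounding: (1 + 0.001567)^52 = 1.084844
EAR = 1.084844 - 1 = 0.084844

0.084844


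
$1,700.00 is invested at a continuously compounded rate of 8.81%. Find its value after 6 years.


Formula: FV = P * e^(r*t)
Exponent: r*t = 0.0881 * 6 = 0.5286
e^(0.5286) = 1.696555
FV = $1,700.00 * 1.696555 = $2,884.14

$2,884.14


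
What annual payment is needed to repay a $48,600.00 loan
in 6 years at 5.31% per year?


Formula: PMT = PV * r / (1 - (1+r)^(-n))
Denominator: 1 - (1 + 0.0531)^(-6) = 0.266868
Numerator: $48,600.00 * 0.0531 = 2580.66
PMT = 2580.66 / 0.266868 = $9,670.18

$9,670.18


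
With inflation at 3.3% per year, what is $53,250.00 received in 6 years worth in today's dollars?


Formula: Real value = nominal / (1 + inflation)^years
Price level: (1 + 0.033)^6 = 1.215072
Real value = $53,250.00 / 1.215072 = $43,824.57

$43,824.57


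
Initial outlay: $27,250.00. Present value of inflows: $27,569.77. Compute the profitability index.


Formula: PI = PV(cash flows) / initial investment
Substituting: PI = $27,569.77 / $27,250.00
PI = 1.0117

1.0117


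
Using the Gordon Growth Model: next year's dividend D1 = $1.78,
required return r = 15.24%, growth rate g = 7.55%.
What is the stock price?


Formula: P = D1 / (r - g)
Spread: r - g = 0.1524 - 0.0755 = 0.0769
Substituting: P = $1.78 / 0.0769
P = $23.15

$23.15


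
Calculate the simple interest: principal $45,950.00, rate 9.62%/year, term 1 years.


Formula: I = P * r * t
Substituting: I = $45,950.00 * 0.0962 * 1
Step: I = $45,950.00 * 0.0962
I = $4,420.39

$4,420.39


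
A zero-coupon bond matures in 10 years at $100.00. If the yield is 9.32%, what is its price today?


Formula: Price = FV / (1 + r)^n
Substituting: Price = $100.00 / (1 + 0.0932)^10
Discount factor: (1.0932)^10 = 2.43779
Price = $100.00 / 2.43779 = $41.02

$41.02


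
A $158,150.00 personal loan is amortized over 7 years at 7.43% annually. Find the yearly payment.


Formula: PMT = PV * r / (1 - (1+r)^(-n))
Denominator: 1 - (1 + 0.0743)^(-7) = 0.39449
Numerator: $158,150.00 * 0.0743 = 11750.545
PMT = 11750.545 / 0.39449 = $29,786.64

$29,786.64


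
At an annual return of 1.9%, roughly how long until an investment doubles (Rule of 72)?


Formula: Years ≈ 72 / r
Substituting: Years ≈ 72 / 1.9
Years ≈ 37.9

37.9 years


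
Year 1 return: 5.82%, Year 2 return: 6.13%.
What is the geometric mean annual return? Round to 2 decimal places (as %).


Formula: Geometric mean = ((1+r1)*(1+r2))^(1/2) - 1
Product: (1 + 0.0582) * (1 + 0.0613) = 1.0582 * 1.0613 = 1.123068
Square root: 1.123068^0.5 = 1.059749
Geometric mean = 1.059749 - 1 = 0.059749
As percentage: 5.97%

5.97%


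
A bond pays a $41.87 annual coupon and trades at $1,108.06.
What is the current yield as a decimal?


Formula: Current yield = annual coupon / price
Substituting: CY = $41.87 / $1,108.06
CY = 0.037787

0.037787


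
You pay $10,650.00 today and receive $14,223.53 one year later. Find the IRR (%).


Formula: IRR = C1/C0 - 1
Substituting: IRR = $14,223.53 / $10,650.00 - 1
Ratio: 1.335543 - 1 = 0.335543
IRR = 33.5543%

33.5543%


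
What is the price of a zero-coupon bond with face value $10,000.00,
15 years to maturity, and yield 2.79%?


Formula: Price = FV / (1 + r)^n
Substituting: Price = $10,000.00 / (1 + 0.0279)^15
Discount factor: (1.0279)^15 = 1.510995
Price = $10,000.00 / 1.510995 = $6,618.16

$6,618.16


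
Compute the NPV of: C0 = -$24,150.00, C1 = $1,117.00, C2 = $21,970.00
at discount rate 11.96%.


Formula: NPV = C0 + C1/(1+r) + C2/(1+r)^2
Discount C1: $1,117.00 / (1 + 0.1196) = $997.68
Discount C2: $21,970.00 / (1 + 0.1196)^2 = $17,526.87
NPV = -$24,150.00 + $997.68 + $17,526.87 = -$5,625.46

-$5,625.46


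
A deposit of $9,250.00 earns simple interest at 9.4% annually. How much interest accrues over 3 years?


Formula: I = P * r * t
Substituting: I = $9,250.00 * 0.094 * 3
Step: I = $9,250.00 * 0.282
I = $2,608.50

$2,608.50


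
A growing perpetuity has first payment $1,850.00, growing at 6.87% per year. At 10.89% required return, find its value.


Formula: PV = C / (r - g)
Spread: r - g = 0.1089 - 0.0687 = 0.0402
Substituting: PV = $1,850.00 / 0.0402
PV = $46,019.90

$46,019.90


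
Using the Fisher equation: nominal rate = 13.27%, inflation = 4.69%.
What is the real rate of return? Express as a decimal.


Formula: (1 + r_real) = (1 + r_nom) / (1 + inflation)
Substituting: (1 + r_real) = 1.1327 / 1.0469
(1 + r_real) = 1.081956
r_real = 1.081956 - 1 = 0.081956

0.081956


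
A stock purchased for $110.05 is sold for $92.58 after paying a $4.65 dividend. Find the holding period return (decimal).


Formula: HPR = (P1 - P0 + D) / P0
Gain: $92.58 - $110.05 + $4.65 = -$12.82
HPR = -$12.82 / $110.05 = -0.1165

-0.1165


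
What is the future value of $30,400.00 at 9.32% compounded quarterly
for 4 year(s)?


Formula: FV = P * (1 + r/m)^(m*t)
Period rate: r/m = 0.0932 / 4 = 0.0233
Total periods: m*t = 4 * 4 = 16
Growth factor: (1 + 0.0233)^16 = 1.445598
FV = $30,400.00 * 1.445598 = $43,946.18

$43,946.18


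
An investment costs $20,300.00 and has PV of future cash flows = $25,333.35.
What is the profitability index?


Formula: PI = PV(cash flows) / initial investment
Substituting: PI = $25,333.35 / $20,300.00
PI = 1.2479

1.2479


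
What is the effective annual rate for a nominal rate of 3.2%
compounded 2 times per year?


Formula: EAR = (1 + r/m)^m - 1
Period rate: r/m = 0.032 / 2 = 0.016
Compounding: (1 + 0.016)^2 = 1.032256
EAR = 1.032256 - 1 = 0.032256

0.032256


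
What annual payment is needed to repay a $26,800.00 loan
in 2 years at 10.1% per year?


Formula: PMT = PV * r / (1 - (1+r)^(-n))
Denominator: 1 - (1 + 0.101)^(-2) = 0.175054
Numerator: $26,800.00 * 0.101 = 2706.8
PMT = 2706.8 / 0.175054 = $15,462.63

$15,462.63


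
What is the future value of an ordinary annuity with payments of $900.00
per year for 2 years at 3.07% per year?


Formula: FV = PMT * ((1+r)^n - 1) / r
Growth factor: (1 + 0.0307)^2 = 1.062342
Numerator: 1.062342 - 1 = 0.062342
FV = $900.00 * 0.062342 / 0.0307 = $1,827.63

$1,827.63


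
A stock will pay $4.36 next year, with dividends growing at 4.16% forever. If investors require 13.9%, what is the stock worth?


Formula: P = D1 / (r - g)
Spread: r - g = 0.139 - 0.0416 = 0.0974
Substituting: P = $4.36 / 0.0974
P = $44.76

$44.76


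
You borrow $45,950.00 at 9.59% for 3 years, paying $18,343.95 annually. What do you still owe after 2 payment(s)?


Formula: Balance = PV*(1+r)^k - PMT*((1+r)^k - 1)/r
Growth: (1 + 0.0959)^2 = 1.200997
Accumulated factor: ((1+r)^k - 1)/r = 2.0959
Balance = $45,950.00 * 1.200997 - $18,343.95 * 2.0959
Balance = $16,738.72

$16,738.72


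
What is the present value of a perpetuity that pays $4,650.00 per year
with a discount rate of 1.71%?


Formula: PV = C / r
Substituting: PV = $4,650.00 / 0.0171
PV = $271,929.82

$271,929.82


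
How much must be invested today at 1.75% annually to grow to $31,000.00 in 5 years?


Formula: PV = FV / (1 + r)^n
Substituting: PV = $31,000.00 / (1 + 0.0175)^5
Discount factor: (1.0175)^5 = 1.090617
PV = $31,000.00 / 1.090617 = $28,424.29

$28,424.29


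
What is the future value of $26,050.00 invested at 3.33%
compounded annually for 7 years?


Formula: FV = P * (1 + r)^n
Substituting: FV = $26,050.00 * (1 + 0.0333)^7
Growth factor: (1.0333)^7 = 1.257723
FV = $26,050.00 * 1.257723 = $32,763.68

$32,763.68


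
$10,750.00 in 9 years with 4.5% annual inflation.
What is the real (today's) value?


Formula: Real value = nominal / (1 + inflation)^years
Price level: (1 + 0.045)^9 = 1.486095
Real value = $10,750.00 / 1.486095 = $7,233.72

$7,233.72


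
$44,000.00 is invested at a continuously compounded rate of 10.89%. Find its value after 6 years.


Formula: FV = P * e^(r*t)
Exponent: r*t = 0.1089 * 6 = 0.6534
e^(0.6534) = 1.922065
FV = $44,000.00 * 1.922065 = $84,570.85

$84,570.85


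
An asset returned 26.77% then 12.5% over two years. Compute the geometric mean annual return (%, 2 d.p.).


Formula: Geometric mean = ((1+r1)*(1+r2))^(1/2) - 1
Product: (1 + 0.2677) * (1 + 0.125) = 1.2677 * 1.125 = 1.426162
Square root: 1.426162^0.5 = 1.19422
Geometric mean = 1.19422 - 1 = 0.19422
As percentage: 19.42%

19.42%


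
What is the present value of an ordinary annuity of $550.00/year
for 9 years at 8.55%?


Formula: PV = PMT * (1 - (1+r)^(-n)) / r
Discount factor: (1 + 0.0855)^(-9) = 0.477894
Bracket: 1 - 0.477894 = 0.522106
PV = $550.00 * 0.522106 / 0.0855 = $3,358.58

$3,358.58


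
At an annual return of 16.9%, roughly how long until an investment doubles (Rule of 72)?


Formula: Years ≈ 72 / r
Substituting: Years ≈ 72 / 16.9
Years ≈ 4.3

4.3 years


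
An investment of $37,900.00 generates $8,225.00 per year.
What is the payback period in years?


Formula: Payback = investment / annual cash flow
Substituting: Payback = $37,900.00 / $8,225.00
Payback = 4.6079 years

4.6079 years


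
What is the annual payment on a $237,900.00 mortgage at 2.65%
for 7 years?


Formula: PMT = PV * r / (1 - (1+r)^(-n))
Denominator: 1 - (1 + 0.0265)^(-7) = 0.167302
Numerator: $237,900.00 * 0.0265 = 6304.35
PMT = 6304.35 / 0.167302 = $37,682.37

$37,682.37


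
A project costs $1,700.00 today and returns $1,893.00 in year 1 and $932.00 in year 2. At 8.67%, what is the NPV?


Formula: NPV = C0 + C1/(1+r) + C2/(1+r)^2
Discount C1: $1,893.00 / (1 + 0.0867) = $1,741.97
Discount C2: $932.00 / (1 + 0.0867)^2 = $789.22
NPV = -$1,700.00 + $1,741.97 + $789.22 = $831.19

$831.19


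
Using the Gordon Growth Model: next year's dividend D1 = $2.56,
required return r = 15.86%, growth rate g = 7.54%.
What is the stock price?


Formula: P = D1 / (r - g)
Spread: r - g = 0.1586 - 0.0754 = 0.0832
Substituting: P = $2.56 / 0.0832
P = $30.77

$30.77


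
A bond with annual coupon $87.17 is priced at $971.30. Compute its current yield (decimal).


Formula: Current yield = annual coupon / price
Substituting: CY = $87.17 / $971.30
CY = 0.089746

0.089746


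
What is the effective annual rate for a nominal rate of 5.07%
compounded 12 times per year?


Formula: EAR = (1 + r/m)^m - 1
Period rate: r/m = 0.0507 / 12 = 0.004225
Compounding: (1 + 0.004225)^12 = 1.051895
EAR = 1.051895 - 1 = 0.051895

0.051895


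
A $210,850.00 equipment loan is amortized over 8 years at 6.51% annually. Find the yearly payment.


Formula: PMT = PV * r / (1 - (1+r)^(-n))
Denominator: 1 - (1 + 0.0651)^(-8) = 0.396223
Numerator: $210,850.00 * 0.0651 = 13726.335
PMT = 13726.335 / 0.396223 = $34,643.00

$34,643.00


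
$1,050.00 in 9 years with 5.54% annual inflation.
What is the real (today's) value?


Formula: Real value = nominal / (1 + inflation)^years
Price level: (1 + 0.0554)^9 = 1.624628
Real value = $1,050.00 / 1.624628 = $646.30

$646.30


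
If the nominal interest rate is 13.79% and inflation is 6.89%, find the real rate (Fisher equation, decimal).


Formula: (1 + r_real) = (1 + r_nom) / (1 + inflation)
Substituting: (1 + r_real) = 1.1379 / 1.0689
(1 + r_real) = 1.064552
r_real = 1.064552 - 1 = 0.064552

0.064552


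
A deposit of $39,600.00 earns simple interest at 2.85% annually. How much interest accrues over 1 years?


Formula: I = P * r * t
Substituting: I = $39,600.00 * 0.0285 * 1
Step: I = $39,600.00 * 0.0285
I = $1,128.60

$1,128.60


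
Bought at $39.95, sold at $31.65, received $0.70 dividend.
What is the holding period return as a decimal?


Formula: HPR = (P1 - P0 + D) / P0
Gain: $31.65 - $39.95 + $0.70 = -$7.60
HPR = -$7.60 / $39.95 = -0.1902

-0.1902


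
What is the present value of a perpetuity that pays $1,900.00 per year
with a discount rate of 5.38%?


Formula: PV = C / r
Substituting: PV = $1,900.00 / 0.0538
PV = $35,315.99

$35,315.99


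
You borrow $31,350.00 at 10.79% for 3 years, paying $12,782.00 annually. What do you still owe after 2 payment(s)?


Formula: Balance = PV*(1+r)^k - PMT*((1+r)^k - 1)/r
Growth: (1 + 0.1079)^2 = 1.227442
Accumulated factor: ((1+r)^k - 1)/r = 2.1079
Balance = $31,350.00 * 1.227442 - $12,782.00 * 2.1079
Balance = $11,537.14

$11,537.14


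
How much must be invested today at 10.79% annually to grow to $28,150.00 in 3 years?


Formula: PV = FV / (1 + r)^n
Substituting: PV = $28,150.00 / (1 + 0.1079)^3
Discount factor: (1.1079)^3 = 1.359883
PV = $28,150.00 / 1.359883 = $20,700.30

$20,700.30


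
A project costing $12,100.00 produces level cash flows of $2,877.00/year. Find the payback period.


Formula: Payback = investment / annual cash flow
Substituting: Payback = $12,100.00 / $2,877.00
Payback = 4.2058 years

4.2058 years


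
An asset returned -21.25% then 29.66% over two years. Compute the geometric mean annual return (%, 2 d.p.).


Formula: Geometric mean = ((1+r1)*(1+r2))^(1/2) - 1
Product: (1 + -0.2125) * (1 + 0.2966) = 0.7875 * 1.2966 = 1.021073
Square root: 1.021073^0.5 = 1.010481
Geometric mean = 1.010481 - 1 = 0.010481
As percentage: 1.05%

1.05%


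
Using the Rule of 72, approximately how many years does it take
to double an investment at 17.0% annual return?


Formula: Years ≈ 72 / r
Substituting: Years ≈ 72 / 17.0
Years ≈ 4.2

4.2 years


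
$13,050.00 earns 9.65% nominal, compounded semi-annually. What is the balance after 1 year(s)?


Formula: FV = P * (1 + r/m)^(m*t)
Period rate: r/m = 0.0965 / 2 = 0.04825
Total periods: m*t = 2 * 1 = 2
Growth factor: (1 + 0.04825)^2 = 1.098828
FV = $13,050.00 * 1.098828 = $14,339.71

$14,339.71


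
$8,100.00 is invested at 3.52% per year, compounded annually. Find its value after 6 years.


Formula: FV = P * (1 + r)^n
Substituting: FV = $8,100.00 * (1 + 0.0352)^6
Growth factor: (1.0352)^6 = 1.230681
FV = $8,100.00 * 1.230681 = $9,968.52

$9,968.52


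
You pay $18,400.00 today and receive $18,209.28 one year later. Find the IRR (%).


Formula: IRR = C1/C0 - 1
Substituting: IRR = $18,209.28 / $18,400.00 - 1
Ratio: 0.989635 - 1 = -0.010365
IRR = -1.0365%

-1.0365%


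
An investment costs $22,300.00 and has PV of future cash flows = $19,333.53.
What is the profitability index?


Formula: PI = PV(cash flows) / initial investment
Substituting: PI = $19,333.53 / $22,300.00
PI = 0.867

0.867


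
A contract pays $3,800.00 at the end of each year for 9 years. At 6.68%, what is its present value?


Formula: PV = PMT * (1 - (1+r)^(-n)) / r
Discount factor: (1 + 0.0668)^(-9) = 0.558796
Bracket: 1 - 0.558796 = 0.441204
PV = $3,800.00 * 0.441204 / 0.0668 = $25,098.46

$25,098.46


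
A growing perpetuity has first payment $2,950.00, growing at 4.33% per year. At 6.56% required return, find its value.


Formula: PV = C / (r - g)
Spread: r - g = 0.0656 - 0.0433 = 0.0223
Substituting: PV = $2,950.00 / 0.0223
PV = $132,287.00

$132,287.00


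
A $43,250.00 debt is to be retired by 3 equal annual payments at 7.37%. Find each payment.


Formula: PMT = PV * r / (1 - (1+r)^(-n))
Denominator: 1 - (1 + 0.0737)^(-3) = 0.192112
Numerator: $43,250.00 * 0.0737 = 3187.525
PMT = 3187.525 / 0.192112 = $16,592.01

$16,592.01


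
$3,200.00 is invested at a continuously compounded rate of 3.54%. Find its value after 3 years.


Formula: FV = P * e^(r*t)
Exponent: r*t = 0.0354 * 3 = 0.1062
e^(0.1062) = 1.112044
FV = $3,200.00 * 1.112044 = $3,558.54

$3,558.54


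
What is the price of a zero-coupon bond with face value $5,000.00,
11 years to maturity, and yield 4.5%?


Formula: Price = FV / (1 + r)^n
Substituting: Price = $5,000.00 / (1 + 0.045)^11
Discount factor: (1.045)^11 = 1.622853
Price = $5,000.00 / 1.622853 = $3,080.99

$3,080.99


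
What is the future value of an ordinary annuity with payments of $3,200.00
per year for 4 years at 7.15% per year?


Formula: FV = PMT * ((1+r)^n - 1) / r
Growth factor: (1 + 0.0715)^4 = 1.318162
Numerator: 1.318162 - 1 = 0.318162
FV = $3,200.00 * 0.318162 / 0.0715 = $14,239.41

$14,239.41


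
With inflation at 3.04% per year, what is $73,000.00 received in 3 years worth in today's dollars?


Formula: Real value = nominal / (1 + inflation)^years
Price level: (1 + 0.0304)^3 = 1.094001
Real value = $73,000.00 / 1.094001 = $66,727.57

$66,727.57


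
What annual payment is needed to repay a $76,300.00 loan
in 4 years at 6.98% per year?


Formula: PMT = PV * r / (1 - (1+r)^(-n))
Denominator: 1 - (1 + 0.0698)^(-4) = 0.236534
Numerator: $76,300.00 * 0.0698 = 5325.74
PMT = 5325.74 / 0.236534 = $22,515.74

$22,515.74


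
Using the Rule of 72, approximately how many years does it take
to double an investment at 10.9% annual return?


Formula: Years ≈ 72 / r
Substituting: Years ≈ 72 / 10.9
Years ≈ 6.6

6.6 years


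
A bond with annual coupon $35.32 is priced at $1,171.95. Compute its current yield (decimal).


Formula: Current yield = annual coupon / price
Substituting: CY = $35.32 / $1,171.95
CY = 0.030138

0.030138


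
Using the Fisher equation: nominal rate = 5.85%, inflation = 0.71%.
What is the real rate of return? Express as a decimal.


Formula: (1 + r_real) = (1 + r_nom) / (1 + inflation)
Substituting: (1 + r_real) = 1.0585 / 1.0071
(1 + r_real) = 1.051038
r_real = 1.051038 - 1 = 0.051038

0.051038


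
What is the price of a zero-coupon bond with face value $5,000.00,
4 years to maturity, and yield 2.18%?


Formula: Price = FV / (1 + r)^n
Substituting: Price = $5,000.00 / (1 + 0.0218)^4
Discount factor: (1.0218)^4 = 1.090093
Price = $5,000.00 / 1.090093 = $4,586.76

$4,586.76


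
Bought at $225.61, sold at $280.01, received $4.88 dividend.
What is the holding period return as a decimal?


Formula: HPR = (P1 - P0 + D) / P0
Gain: $280.01 - $225.61 + $4.88 = $59.28
HPR = $59.28 / $225.61 = 0.2628

0.2628


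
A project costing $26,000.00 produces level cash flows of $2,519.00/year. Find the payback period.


Formula: Payback = investment / annual cash flow
Substituting: Payback = $26,000.00 / $2,519.00
Payback = 10.3216 years

10.3216 years


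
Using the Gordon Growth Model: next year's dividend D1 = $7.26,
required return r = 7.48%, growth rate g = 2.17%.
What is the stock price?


Formula: P = D1 / (r - g)
Spread: r - g = 0.0748 - 0.0217 = 0.0531
Substituting: P = $7.26 / 0.0531
P = $136.72

$136.72


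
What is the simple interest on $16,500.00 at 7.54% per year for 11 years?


Formula: I = P * r * t
Substituting: I = $16,500.00 * 0.0754 * 11
Step: I = $16,500.00 * 0.8294
I = $13,685.10

$13,685.10


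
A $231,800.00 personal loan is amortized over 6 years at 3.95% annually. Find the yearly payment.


Formula: PMT = PV * r / (1 - (1+r)^(-n))
Denominator: 1 - (1 + 0.0395)^(-6) = 0.207402
Numerator: $231,800.00 * 0.0395 = 9156.1
PMT = 9156.1 / 0.207402 = $44,146.66

$44,146.66


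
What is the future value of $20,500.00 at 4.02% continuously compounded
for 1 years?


Formula: FV = P * e^(r*t)
Exponent: r*t = 0.0402 * 1 = 0.0402
e^(0.0402) = 1.041019
FV = $20,500.00 * 1.041019 = $21,340.89

$21,340.89


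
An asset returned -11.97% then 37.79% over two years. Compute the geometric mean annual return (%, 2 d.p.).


Formula: Geometric mean = ((1+r1)*(1+r2))^(1/2) - 1
Product: (1 + -0.1197) * (1 + 0.3779) = 0.8803 * 1.3779 = 1.212965
Square root: 1.212965^0.5 = 1.101347
Geometric mean = 1.101347 - 1 = 0.101347
As percentage: 10.13%

10.13%


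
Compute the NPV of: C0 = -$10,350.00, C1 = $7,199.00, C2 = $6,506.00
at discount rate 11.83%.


Formula: NPV = C0 + C1/(1+r) + C2/(1+r)^2
Discount C1: $7,199.00 / (1 + 0.1183) = $6,437.45
Discount C2: $6,506.00 / (1 + 0.1183)^2 = $5,202.32
NPV = -$10,350.00 + $6,437.45 + $5,202.32 = $1,289.77

$1,289.77


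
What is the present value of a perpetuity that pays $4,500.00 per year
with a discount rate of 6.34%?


Formula: PV = C / r
Substituting: PV = $4,500.00 / 0.0634
PV = $70,977.92

$70,977.92


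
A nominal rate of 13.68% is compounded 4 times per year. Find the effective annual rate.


Formula: EAR = (1 + r/m)^m - 1
Period rate: r/m = 0.1368 / 4 = 0.0342
Compounding: (1 + 0.0342)^4 = 1.143979
EAR = 1.143979 - 1 = 0.143979

0.143979


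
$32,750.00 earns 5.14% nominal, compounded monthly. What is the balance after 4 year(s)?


Formula: FV = P * (1 + r/m)^(m*t)
Period rate: r/m = 0.0514 / 12 = 0.004283
Total periods: m*t = 12 * 4 = 48
Growth factor: (1 + 0.004283)^48 = 1.227723
FV = $32,750.00 * 1.227723 = $40,207.92

$40,207.92


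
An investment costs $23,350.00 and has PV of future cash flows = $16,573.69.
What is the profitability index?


Formula: PI = PV(cash flows) / initial investment
Substituting: PI = $16,573.69 / $23,350.00
PI = 0.7098

0.7098


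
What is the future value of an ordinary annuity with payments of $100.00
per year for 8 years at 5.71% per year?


Formula: FV = PMT * ((1+r)^n - 1) / r
Growth factor: (1 + 0.0571)^8 = 1.559296
Numerator: 1.559296 - 1 = 0.559296
FV = $100.00 * 0.559296 / 0.0571 = $979.50

$979.50


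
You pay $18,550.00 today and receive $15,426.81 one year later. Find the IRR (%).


Formula: IRR = C1/C0 - 1
Substituting: IRR = $15,426.81 / $18,550.00 - 1
Ratio: 0.831634 - 1 = -0.168366
IRR = -16.8366%

-16.8366%


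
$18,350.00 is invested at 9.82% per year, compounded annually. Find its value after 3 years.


Formula: FV = P * (1 + r)^n
Substituting: FV = $18,350.00 * (1 + 0.0982)^3
Growth factor: (1.0982)^3 = 1.324477
FV = $18,350.00 * 1.324477 = $24,304.15

$24,304.15


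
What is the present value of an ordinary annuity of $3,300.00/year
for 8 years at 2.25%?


Formula: PV = PMT * (1 - (1+r)^(-n)) / r
Discount factor: (1 + 0.0225)^(-8) = 0.836938
Bracket: 1 - 0.836938 = 0.163062
PV = $3,300.00 * 0.163062 / 0.0225 = $23,915.71

$23,915.71


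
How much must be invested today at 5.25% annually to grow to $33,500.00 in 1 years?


Formula: PV = FV / (1 + r)^n
Substituting: PV = $33,500.00 / (1 + 0.0525)^1
Discount factor: (1.0525)^1 = 1.0525
PV = $33,500.00 / 1.0525 = $31,828.98

$31,828.98


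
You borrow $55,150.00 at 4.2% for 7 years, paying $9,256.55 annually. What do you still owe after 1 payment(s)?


Formula: Balance = PV*(1+r)^k - PMT*((1+r)^k - 1)/r
Growth: (1 + 0.042)^1 = 1.042
Accumulated factor: ((1+r)^k - 1)/r = 1.0
Balance = $55,150.00 * 1.042 - $9,256.55 * 1.0
Balance = $48,209.75

$48,209.75


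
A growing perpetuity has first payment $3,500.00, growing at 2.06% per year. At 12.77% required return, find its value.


Formula: PV = C / (r - g)
Spread: r - g = 0.1277 - 0.0206 = 0.1071
Substituting: PV = $3,500.00 / 0.1071
PV = $32,679.74

$32,679.74


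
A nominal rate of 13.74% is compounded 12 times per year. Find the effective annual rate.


Formula: EAR = (1 + r/m)^m - 1
Period rate: r/m = 0.1374 / 12 = 0.01145
Compounding: (1 + 0.01145)^12 = 1.146392
EAR = 1.146392 - 1 = 0.146392

0.146392


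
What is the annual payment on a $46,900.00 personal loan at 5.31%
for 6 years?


Formula: PMT = PV * r / (1 - (1+r)^(-n))
Denominator: 1 - (1 + 0.0531)^(-6) = 0.266868
Numerator: $46,900.00 * 0.0531 = 2490.39
PMT = 2490.39 / 0.266868 = $9,331.93

$9,331.93


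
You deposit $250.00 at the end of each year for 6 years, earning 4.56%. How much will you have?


Formula: FV = PMT * ((1+r)^n - 1) / r
Growth factor: (1 + 0.0456)^6 = 1.306753
Numerator: 1.306753 - 1 = 0.306753
FV = $250.00 * 0.306753 / 0.0456 = $1,681.76

$1,681.76
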